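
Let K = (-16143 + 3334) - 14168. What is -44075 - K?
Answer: -17098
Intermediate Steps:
K = -26977 (K = -12809 - 14168 = -26977)
-44075 - K = -44075 - 1*(-26977) = -44075 + 26977 = -17098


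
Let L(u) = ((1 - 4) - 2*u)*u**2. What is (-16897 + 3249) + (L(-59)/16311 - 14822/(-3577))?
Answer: -794611324259/58344447 ≈ -13619.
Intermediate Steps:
L(u) = u**2*(-3 - 2*u) (L(u) = (-3 - 2*u)*u**2 = u**2*(-3 - 2*u))
(-16897 + 3249) + (L(-59)/16311 - 14822/(-3577)) = (-16897 + 3249) + (((-59)**2*(-3 - 2*(-59)))/16311 - 14822/(-3577)) = -13648 + ((3481*(-3 + 118))*(1/16311) - 14822*(-1/3577)) = -13648 + ((3481*115)*(1/16311) + 14822/3577) = -13648 + (400315*(1/16311) + 14822/3577) = -13648 + (400315/16311 + 14822/3577) = -13648 + 1673688397/58344447 = -794611324259/58344447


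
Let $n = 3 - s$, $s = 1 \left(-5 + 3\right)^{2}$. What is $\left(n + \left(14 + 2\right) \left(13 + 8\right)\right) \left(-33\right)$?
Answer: $-11055$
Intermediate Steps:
$s = 4$ ($s = 1 \left(-2\right)^{2} = 1 \cdot 4 = 4$)
$n = -1$ ($n = 3 - 4 = -1$)
$\left(n + \left(14 + 2\right) \left(13 + 8\right)\right) \left(-33\right) = \left(-1 + \left(14 + 2\right) \left(13 + 8\right)\right) \left(-33\right) = \left(-1 + 16 \cdot 21\right) \left(-33\right) = \left(-1 + 336\right) \left(-33\right) = 335 \left(-33\right) = -11055$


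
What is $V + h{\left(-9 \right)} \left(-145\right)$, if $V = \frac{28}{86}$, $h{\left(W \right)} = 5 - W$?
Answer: $- \frac{87276}{43} \approx -2029.7$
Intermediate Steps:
$V = \frac{14}{43}$ ($V = 28 \cdot \frac{1}{86} = \frac{14}{43} \approx 0.32558$)
$V + h{\left(-9 \right)} \left(-145\right) = \frac{14}{43} + \left(5 - -9\right) \left(-145\right) = \frac{14}{43} + \left(5 + 9\right) \left(-145\right) = \frac{14}{43} + 14 \left(-145\right) = \frac{14}{43} - 2030 = - \frac{87276}{43}$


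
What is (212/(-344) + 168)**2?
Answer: 207216025/7396 ≈ 28017.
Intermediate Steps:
(212/(-344) + 168)**2 = (212*(-1/344) + 168)**2 = (-53/86 + 168)**2 = (14395/86)**2 = 207216025/7396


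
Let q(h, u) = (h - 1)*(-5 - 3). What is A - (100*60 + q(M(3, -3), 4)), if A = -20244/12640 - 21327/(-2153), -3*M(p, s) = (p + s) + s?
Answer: -40764383013/6803480 ≈ -5991.7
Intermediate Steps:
M(p, s) = -2*s/3 - p/3 (M(p, s) = -((p + s) + s)/3 = -(p + 2*s)/3 = -2*s/3 - p/3)
q(h, u) = 8 - 8*h (q(h, u) = (-1 + h)*(-8) = 8 - 8*h)
A = 56496987/6803480 (A = -20244*1/12640 - 21327*(-1/2153) = -5061/3160 + 21327/2153 = 56496987/6803480 ≈ 8.3041)
A - (100*60 + q(M(3, -3), 4)) = 56496987/6803480 - (100*60 + (8 - 8*(-⅔*(-3) - ⅓*3))) = 56496987/6803480 - (6000 + (8 - 8*(2 - 1))) = 56496987/6803480 - (6000 + (8 - 8*1)) = 56496987/6803480 - (6000 + (8 - 8)) = 56496987/6803480 - (6000 + 0) = 56496987/6803480 - 1*6000 = 56496987/6803480 - 6000 = -40764383013/6803480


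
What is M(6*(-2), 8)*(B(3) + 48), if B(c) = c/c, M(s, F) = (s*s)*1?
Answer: 7056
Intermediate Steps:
M(s, F) = s² (M(s, F) = s²*1 = s²)
B(c) = 1
M(6*(-2), 8)*(B(3) + 48) = (6*(-2))²*(1 + 48) = (-12)²*49 = 144*49 = 7056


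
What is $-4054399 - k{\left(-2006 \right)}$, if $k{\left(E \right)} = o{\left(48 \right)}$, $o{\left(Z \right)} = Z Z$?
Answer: $-4056703$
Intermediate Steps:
$o{\left(Z \right)} = Z^{2}$
$k{\left(E \right)} = 2304$ ($k{\left(E \right)} = 48^{2} = 2304$)
$-4054399 - k{\left(-2006 \right)} = -4054399 - 2304 = -4056703$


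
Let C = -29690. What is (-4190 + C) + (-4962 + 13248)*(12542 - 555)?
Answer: 99290402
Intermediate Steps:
(-4190 + C) + (-4962 + 13248)*(12542 - 555) = (-4190 - 29690) + (-4962 + 13248)*(12542 - 555) = -33880 + 8286*11987 = -33880 + 99324282 = 99290402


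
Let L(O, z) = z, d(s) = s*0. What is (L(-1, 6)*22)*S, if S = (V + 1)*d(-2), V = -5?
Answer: 0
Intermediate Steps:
d(s) = 0
S = 0 (S = (-5 + 1)*0 = -4*0 = 0)
(L(-1, 6)*22)*S = (6*22)*0 = 132*0 = 0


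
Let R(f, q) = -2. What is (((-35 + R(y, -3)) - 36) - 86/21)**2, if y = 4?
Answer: 2621161/441 ≈ 5943.7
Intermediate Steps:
(((-35 + R(y, -3)) - 36) - 86/21)**2 = (((-35 - 2) - 36) - 86/21)**2 = ((-37 - 36) - 86*1/21)**2 = (-73 - 86/21)**2 = (-1619/21)**2 = 2621161/441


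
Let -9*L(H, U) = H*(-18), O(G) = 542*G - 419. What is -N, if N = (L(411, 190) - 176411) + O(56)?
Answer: 145656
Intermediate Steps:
O(G) = -419 + 542*G
L(H, U) = 2*H (L(H, U) = -H*(-18)/9 = -(-2)*H = 2*H)
N = -145656 (N = (2*411 - 176411) + (-419 + 542*56) = (822 - 176411) + (-419 + 30352) = -175589 + 29933 = -145656)
-N = -1*(-145656) = 145656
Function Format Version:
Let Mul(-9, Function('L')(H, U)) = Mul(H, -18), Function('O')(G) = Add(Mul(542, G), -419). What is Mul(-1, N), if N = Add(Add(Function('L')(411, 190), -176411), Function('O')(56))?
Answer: 145656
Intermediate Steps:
Function('O')(G) = Add(-419, Mul(542, G))
Function('L')(H, U) = Mul(2, H) (Function('L')(H, U) = Mul(Rational(-1, 9), Mul(H, -18)) = Mul(Rational(-1, 9), Mul(-18, H)) = Mul(2, H))
N = -145656 (N = Add(Add(Mul(2, 411), -176411), Add(-419, Mul(542, 56))) = Add(Add(822, -176411), Add(-419, 30352)) = Add(-175589, 29933) = -145656)
Mul(-1, N) = Mul(-1, -145656) = 145656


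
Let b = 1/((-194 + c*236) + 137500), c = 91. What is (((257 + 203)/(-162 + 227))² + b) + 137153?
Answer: 283209938707/2064166 ≈ 1.3720e+5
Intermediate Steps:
b = 1/158782 (b = 1/((-194 + 91*236) + 137500) = 1/((-194 + 21476) + 137500) = 1/(21282 + 137500) = 1/158782 ≈ 6.2979e-6)
(((257 + 203)/(-162 + 227))² + b) + 137153 = (((257 + 203)/(-162 + 227))² + 1/158782) + 137153 = ((460/65)² + 1/158782) + 137153 = ((460*(1/65))² + 1/158782) + 137153 = ((92/13)² + 1/158782) + 137153 = (8464/169 + 1/158782) + 137153 = 103379309/2064166 + 137153 = 283209938707/2064166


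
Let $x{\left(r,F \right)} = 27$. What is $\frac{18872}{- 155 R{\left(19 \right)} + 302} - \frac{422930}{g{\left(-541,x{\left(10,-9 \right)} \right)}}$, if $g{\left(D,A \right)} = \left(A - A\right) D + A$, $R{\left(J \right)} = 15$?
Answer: $- \frac{122299562}{7803} \approx -15673.0$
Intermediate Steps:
$g{\left(D,A \right)} = A$ ($g{\left(D,A \right)} = 0 D + A = 0 + A = A$)
$\frac{18872}{- 155 R{\left(19 \right)} + 302} - \frac{422930}{g{\left(-541,x{\left(10,-9 \right)} \right)}} = \frac{18872}{\left(-155\right) 15 + 302} - \frac{422930}{27} = \frac{18872}{-2325 + 302} - \frac{422930}{27} = \frac{18872}{-2023} - \frac{422930}{27} = 18872 \left(- \frac{1}{2023}\right) - \frac{422930}{27} = - \frac{2696}{289} - \frac{422930}{27} = - \frac{122299562}{7803}$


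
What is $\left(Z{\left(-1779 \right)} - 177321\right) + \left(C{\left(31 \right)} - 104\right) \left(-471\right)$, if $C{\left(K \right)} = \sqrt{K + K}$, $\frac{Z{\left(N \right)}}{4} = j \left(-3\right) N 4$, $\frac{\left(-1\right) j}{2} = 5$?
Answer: $-982257 - 471 \sqrt{62} \approx -9.8597 \cdot 10^{5}$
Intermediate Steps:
$j = -10$ ($j = \left(-2\right) 5 = -10$)
$Z{\left(N \right)} = 480 N$ ($Z{\left(N \right)} = 4 \left(-10\right) \left(-3\right) N 4 = 4 \cdot 30 N 4 = 4 \cdot 120 N = 480 N$)
$C{\left(K \right)} = \sqrt{2} \sqrt{K}$ ($C{\left(K \right)} = \sqrt{2 K} = \sqrt{2} \sqrt{K}$)
$\left(Z{\left(-1779 \right)} - 177321\right) + \left(C{\left(31 \right)} - 104\right) \left(-471\right) = \left(480 \left(-1779\right) - 177321\right) + \left(\sqrt{2} \sqrt{31} - 104\right) \left(-471\right) = \left(-853920 - 177321\right) + \left(\sqrt{62} - 104\right) \left(-471\right) = -1031241 + \left(-104 + \sqrt{62}\right) \left(-471\right) = -1031241 + \left(48984 - 471 \sqrt{62}\right) = -982257 - 471 \sqrt{62}$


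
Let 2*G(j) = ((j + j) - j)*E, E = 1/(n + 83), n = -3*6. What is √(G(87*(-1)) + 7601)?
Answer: √128445590/130 ≈ 87.180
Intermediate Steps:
n = -18
E = 1/65 (E = 1/(-18 + 83) = 1/65 ≈ 0.015385)
G(j) = j/130 (G(j) = (((j + j) - j)*(1/65))/2 = ((2*j - j)*(1/65))/2 = (j*(1/65))/2 = (j/65)/2 = j/130)
√(G(87*(-1)) + 7601) = √((87*(-1))/130 + 7601) = √((1/130)*(-87) + 7601) = √(-87/130 + 7601) = √(988043/130) = √128445590/130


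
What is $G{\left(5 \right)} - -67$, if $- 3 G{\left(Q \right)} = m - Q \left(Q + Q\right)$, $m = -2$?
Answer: $\frac{253}{3} \approx 84.333$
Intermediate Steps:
$G{\left(Q \right)} = \frac{2}{3} + \frac{2 Q^{2}}{3}$ ($G{\left(Q \right)} = - \frac{-2 - Q \left(Q + Q\right)}{3} = - \frac{-2 - Q 2 Q}{3} = - \frac{-2 - 2 Q^{2}}{3} = \frac{2}{3} + \frac{2 Q^{2}}{3}$)
$G{\left(5 \right)} - -67 = \left(\frac{2}{3} + \frac{2 \cdot 5^{2}}{3}\right) - -67 = \left(\frac{2}{3} + \frac{2}{3} \cdot 25\right) + \left(-63 + 130\right) = \left(\frac{2}{3} + \frac{50}{3}\right) + 67 = \frac{52}{3} + 67 = \frac{253}{3}$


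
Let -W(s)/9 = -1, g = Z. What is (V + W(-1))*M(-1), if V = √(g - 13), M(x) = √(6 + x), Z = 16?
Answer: √5*(9 + √3) ≈ 23.998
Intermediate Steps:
g = 16
W(s) = 9 (W(s) = -9*(-1) = 9)
V = √3 (V = √(16 - 13) = √3 ≈ 1.7320)
(V + W(-1))*M(-1) = (√3 + 9)*√(6 - 1) = (9 + √3)*√5 = √5*(9 + √3)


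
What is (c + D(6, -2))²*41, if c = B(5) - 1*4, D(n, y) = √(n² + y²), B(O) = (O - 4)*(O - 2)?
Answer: 1681 - 164*√10 ≈ 1162.4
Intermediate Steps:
B(O) = (-4 + O)*(-2 + O)
c = -1 (c = (8 + 5² - 6*5) - 1*4 = (8 + 25 - 30) - 4 = 3 - 4 = -1)
(c + D(6, -2))²*41 = (-1 + √(6² + (-2)²))²*41 = (-1 + √(36 + 4))²*41 = (-1 + √40)²*41 = (-1 + 2*√10)²*41 = 41*(-1 + 2*√10)²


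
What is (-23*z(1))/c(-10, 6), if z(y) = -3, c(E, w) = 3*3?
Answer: 23/3 ≈ 7.6667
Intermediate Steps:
c(E, w) = 9
(-23*z(1))/c(-10, 6) = -23*(-3)/9 = 69*(1/9) = 23/3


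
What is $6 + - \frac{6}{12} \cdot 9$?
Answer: $\frac{3}{2} \approx 1.5$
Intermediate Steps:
$6 + - \frac{6}{12} \cdot 9 = 6 + \left(-6\right) \frac{1}{12} \cdot 9 = 6 - \frac{9}{2} = \frac{3}{2}$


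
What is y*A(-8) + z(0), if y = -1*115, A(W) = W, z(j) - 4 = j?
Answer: 924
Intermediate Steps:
z(j) = 4 + j
y = -115
y*A(-8) + z(0) = -115*(-8) + (4 + 0) = 920 + 4 = 924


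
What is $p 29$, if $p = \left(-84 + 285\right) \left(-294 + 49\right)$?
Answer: $-1428105$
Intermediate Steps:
$p = -49245$ ($p = 201 \left(-245\right) = -49245$)
$p 29 = \left(-49245\right) 29 = -1428105$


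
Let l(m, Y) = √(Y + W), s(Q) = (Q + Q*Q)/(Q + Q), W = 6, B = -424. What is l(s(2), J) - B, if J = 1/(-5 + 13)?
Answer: 424 + 7*√2/4 ≈ 426.48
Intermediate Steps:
s(Q) = (Q + Q²)/(2*Q) (s(Q) = (Q + Q²)/((2*Q)) = (Q + Q²)*(1/(2*Q)) = (Q + Q²)/(2*Q))
J = ⅛ (J = 1/8 = ⅛ ≈ 0.12500)
l(m, Y) = √(6 + Y) (l(m, Y) = √(Y + 6) = √(6 + Y))
l(s(2), J) - B = √(6 + ⅛) - 1*(-424) = √(49/8) + 424 = 7*√2/4 + 424 = 424 + 7*√2/4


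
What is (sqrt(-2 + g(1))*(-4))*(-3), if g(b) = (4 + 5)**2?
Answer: 12*sqrt(79) ≈ 106.66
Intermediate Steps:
g(b) = 81 (g(b) = 9**2 = 81)
(sqrt(-2 + g(1))*(-4))*(-3) = (sqrt(-2 + 81)*(-4))*(-3) = (sqrt(79)*(-4))*(-3) = -4*sqrt(79)*(-3) = 12*sqrt(79)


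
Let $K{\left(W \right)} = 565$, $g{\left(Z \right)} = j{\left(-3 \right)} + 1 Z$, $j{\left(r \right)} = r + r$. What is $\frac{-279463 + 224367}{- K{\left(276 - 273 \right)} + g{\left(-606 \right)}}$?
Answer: $\frac{55096}{1177} \approx 46.811$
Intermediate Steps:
$j{\left(r \right)} = 2 r$
$g{\left(Z \right)} = -6 + Z$ ($g{\left(Z \right)} = 2 \left(-3\right) + 1 Z = -6 + Z$)
$\frac{-279463 + 224367}{- K{\left(276 - 273 \right)} + g{\left(-606 \right)}} = \frac{-279463 + 224367}{\left(-1\right) 565 - 612} = - \frac{55096}{-565 - 612} = - \frac{55096}{-1177} = \left(-55096\right) \left(- \frac{1}{1177}\right) = \frac{55096}{1177}$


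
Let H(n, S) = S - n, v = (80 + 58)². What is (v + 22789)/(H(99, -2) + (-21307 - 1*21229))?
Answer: -41833/42637 ≈ -0.98114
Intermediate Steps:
v = 19044 (v = 138² = 19044)
(v + 22789)/(H(99, -2) + (-21307 - 1*21229)) = (19044 + 22789)/((-2 - 1*99) + (-21307 - 1*21229)) = 41833/((-2 - 99) + (-21307 - 21229)) = 41833/(-101 - 42536) = 41833/(-42637) = 41833*(-1/42637) = -41833/42637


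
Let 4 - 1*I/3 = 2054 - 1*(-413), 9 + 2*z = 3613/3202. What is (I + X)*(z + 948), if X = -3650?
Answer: -66739442693/6404 ≈ -1.0422e+7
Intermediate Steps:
z = -25205/6404 (z = -9/2 + (3613/3202)/2 = -9/2 + (3613*(1/3202))/2 = -9/2 + (½)*(3613/3202) = -9/2 + 3613/6404 = -25205/6404 ≈ -3.9358)
I = -7389 (I = 12 - 3*(2054 - 1*(-413)) = 12 - 3*(2054 + 413) = 12 - 3*2467 = 12 - 7401 = -7389)
(I + X)*(z + 948) = (-7389 - 3650)*(-25205/6404 + 948) = -11039*6045787/6404 = -66739442693/6404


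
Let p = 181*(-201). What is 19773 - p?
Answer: 56154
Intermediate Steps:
p = -36381
19773 - p = 19773 - 1*(-36381) = 19773 + 36381 = 56154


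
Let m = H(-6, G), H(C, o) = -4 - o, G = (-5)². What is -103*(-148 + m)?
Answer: 18231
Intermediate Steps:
G = 25
m = -29 (m = -4 - 1*25 = -4 - 25 = -29)
-103*(-148 + m) = -103*(-148 - 29) = -103*(-177) = 18231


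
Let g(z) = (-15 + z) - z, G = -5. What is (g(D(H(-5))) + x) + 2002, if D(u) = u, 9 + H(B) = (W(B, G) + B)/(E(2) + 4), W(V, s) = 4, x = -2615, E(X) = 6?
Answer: -628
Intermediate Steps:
H(B) = -43/5 + B/10 (H(B) = -9 + (4 + B)/(6 + 4) = -9 + (4 + B)/10 = -9 + (4 + B)*(1/10) = -9 + (2/5 + B/10) = -43/5 + B/10)
g(z) = -15
(g(D(H(-5))) + x) + 2002 = (-15 - 2615) + 2002 = -2630 + 2002 = -628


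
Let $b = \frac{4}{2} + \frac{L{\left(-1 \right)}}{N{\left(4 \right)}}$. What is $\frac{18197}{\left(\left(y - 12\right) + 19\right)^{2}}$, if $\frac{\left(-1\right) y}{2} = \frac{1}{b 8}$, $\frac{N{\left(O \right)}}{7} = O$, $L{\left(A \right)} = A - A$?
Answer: $\frac{1164608}{3025} \approx 384.99$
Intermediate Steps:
$L{\left(A \right)} = 0$
$N{\left(O \right)} = 7 O$
$b = 2$ ($b = \frac{4}{2} + \frac{0}{7 \cdot 4} = 4 \cdot \frac{1}{2} + \frac{0}{28} = 2 + 0 \cdot \frac{1}{28} = 2 + 0 = 2$)
$y = - \frac{1}{8}$ ($y = - \frac{2}{2 \cdot 8} = - \frac{2}{16} = \left(-2\right) \frac{1}{16} = - \frac{1}{8} \approx -0.125$)
$\frac{18197}{\left(\left(y - 12\right) + 19\right)^{2}} = \frac{18197}{\left(\left(- \frac{1}{8} - 12\right) + 19\right)^{2}} = \frac{18197}{\left(- \frac{97}{8} + 19\right)^{2}} = \frac{18197}{\left(\frac{55}{8}\right)^{2}} = \frac{18197}{\frac{3025}{64}} = 18197 \cdot \frac{64}{3025} = \frac{1164608}{3025}$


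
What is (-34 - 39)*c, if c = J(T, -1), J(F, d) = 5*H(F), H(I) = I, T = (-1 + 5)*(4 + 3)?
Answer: -10220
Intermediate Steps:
T = 28 (T = 4*7 = 28)
J(F, d) = 5*F
c = 140 (c = 5*28 = 140)
(-34 - 39)*c = (-34 - 39)*140 = -73*140 = -10220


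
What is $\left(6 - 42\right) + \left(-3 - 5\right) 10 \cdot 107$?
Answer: $-8596$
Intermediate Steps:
$\left(6 - 42\right) + \left(-3 - 5\right) 10 \cdot 107 = \left(6 - 42\right) + \left(-8\right) 10 \cdot 107 = -36 - 8560 = -8596$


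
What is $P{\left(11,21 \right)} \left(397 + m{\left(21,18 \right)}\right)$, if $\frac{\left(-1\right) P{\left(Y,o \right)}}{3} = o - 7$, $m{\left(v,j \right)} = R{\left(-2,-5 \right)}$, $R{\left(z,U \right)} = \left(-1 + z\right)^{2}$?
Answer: $-17052$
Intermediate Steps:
$m{\left(v,j \right)} = 9$ ($m{\left(v,j \right)} = \left(-1 - 2\right)^{2} = \left(-3\right)^{2} = 9$)
$P{\left(Y,o \right)} = 21 - 3 o$ ($P{\left(Y,o \right)} = - 3 \left(o - 7\right) = - 3 \left(-7 + o\right) = 21 - 3 o$)
$P{\left(11,21 \right)} \left(397 + m{\left(21,18 \right)}\right) = \left(21 - 63\right) \left(397 + 9\right) = \left(21 - 63\right) 406 = \left(-42\right) 406 = -17052$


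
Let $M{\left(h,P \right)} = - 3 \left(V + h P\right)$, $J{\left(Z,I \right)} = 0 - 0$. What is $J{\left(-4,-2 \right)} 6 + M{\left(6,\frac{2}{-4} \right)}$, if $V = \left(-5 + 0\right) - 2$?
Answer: $30$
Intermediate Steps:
$V = -7$ ($V = -5 - 2 = -7$)
$J{\left(Z,I \right)} = 0$ ($J{\left(Z,I \right)} = 0 + 0 = 0$)
$M{\left(h,P \right)} = 21 - 3 P h$ ($M{\left(h,P \right)} = - 3 \left(-7 + h P\right) = - 3 \left(-7 + P h\right) = 21 - 3 P h$)
$J{\left(-4,-2 \right)} 6 + M{\left(6,\frac{2}{-4} \right)} = 0 \cdot 6 + \left(21 - 3 \frac{2}{-4} \cdot 6\right) = 0 + \left(21 - 3 \cdot 2 \left(- \frac{1}{4}\right) 6\right) = 0 + \left(21 - \left(- \frac{3}{2}\right) 6\right) = 0 + \left(21 + 9\right) = 0 + 30 = 30$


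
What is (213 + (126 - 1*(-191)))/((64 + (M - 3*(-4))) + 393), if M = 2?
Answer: 530/471 ≈ 1.1253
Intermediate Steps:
(213 + (126 - 1*(-191)))/((64 + (M - 3*(-4))) + 393) = (213 + (126 - 1*(-191)))/((64 + (2 - 3*(-4))) + 393) = (213 + (126 + 191))/((64 + (2 + 12)) + 393) = (213 + 317)/((64 + 14) + 393) = 530/(78 + 393) = 530/471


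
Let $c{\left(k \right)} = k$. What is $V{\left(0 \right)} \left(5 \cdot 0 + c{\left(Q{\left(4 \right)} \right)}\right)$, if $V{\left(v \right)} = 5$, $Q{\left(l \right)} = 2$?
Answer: $10$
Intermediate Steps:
$V{\left(0 \right)} \left(5 \cdot 0 + c{\left(Q{\left(4 \right)} \right)}\right) = 5 \left(5 \cdot 0 + 2\right) = 5 \left(0 + 2\right) = 5 \cdot 2 = 10$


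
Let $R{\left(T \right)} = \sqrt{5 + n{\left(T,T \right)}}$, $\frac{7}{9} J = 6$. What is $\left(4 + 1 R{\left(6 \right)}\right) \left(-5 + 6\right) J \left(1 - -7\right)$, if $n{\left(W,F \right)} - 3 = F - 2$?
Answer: $\frac{1728}{7} + \frac{864 \sqrt{3}}{7} \approx 460.64$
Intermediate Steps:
$n{\left(W,F \right)} = 1 + F$ ($n{\left(W,F \right)} = 3 + \left(F - 2\right) = 3 + \left(-2 + F\right) = 1 + F$)
$J = \frac{54}{7}$ ($J = \frac{9}{7} \cdot 6 = \frac{54}{7} \approx 7.7143$)
$R{\left(T \right)} = \sqrt{6 + T}$ ($R{\left(T \right)} = \sqrt{5 + \left(1 + T\right)} = \sqrt{6 + T}$)
$\left(4 + 1 R{\left(6 \right)}\right) \left(-5 + 6\right) J \left(1 - -7\right) = \left(4 + 1 \sqrt{6 + 6}\right) \left(-5 + 6\right) \frac{54}{7} \left(1 - -7\right) = \left(4 + 1 \sqrt{12}\right) 1 \cdot \frac{54}{7} \left(1 + 7\right) = \left(4 + 1 \cdot 2 \sqrt{3}\right) \frac{54}{7} \cdot 8 = \left(4 + 2 \sqrt{3}\right) \frac{54}{7} \cdot 8 = \left(\frac{216}{7} + \frac{108 \sqrt{3}}{7}\right) 8 = \frac{1728}{7} + \frac{864 \sqrt{3}}{7}$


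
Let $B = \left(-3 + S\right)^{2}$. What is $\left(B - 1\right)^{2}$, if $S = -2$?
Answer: $576$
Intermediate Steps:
$B = 25$ ($B = \left(-3 - 2\right)^{2} = \left(-5\right)^{2} = 25$)
$\left(B - 1\right)^{2} = \left(25 - 1\right)^{2} = 24^{2} = 576$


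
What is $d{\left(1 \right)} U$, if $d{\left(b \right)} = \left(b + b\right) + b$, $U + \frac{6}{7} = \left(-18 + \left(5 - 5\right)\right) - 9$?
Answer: $- \frac{585}{7} \approx -83.571$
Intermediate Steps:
$U = - \frac{195}{7}$ ($U = - \frac{6}{7} + \left(\left(-18 + \left(5 - 5\right)\right) - 9\right) = - \frac{6}{7} + \left(\left(-18 + 0\right) - 9\right) = - \frac{6}{7} - 27 = - \frac{195}{7} \approx -27.857$)
$d{\left(b \right)} = 3 b$ ($d{\left(b \right)} = 2 b + b = 3 b$)
$d{\left(1 \right)} U = 3 \cdot 1 \left(- \frac{195}{7}\right) = 3 \left(- \frac{195}{7}\right) = - \frac{585}{7}$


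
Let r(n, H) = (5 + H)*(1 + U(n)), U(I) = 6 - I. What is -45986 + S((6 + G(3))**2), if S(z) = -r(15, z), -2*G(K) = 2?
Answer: -45746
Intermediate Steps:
G(K) = -1 (G(K) = -1/2*2 = -1)
r(n, H) = (5 + H)*(7 - n) (r(n, H) = (5 + H)*(1 + (6 - n)) = (5 + H)*(7 - n))
S(z) = 40 + 8*z (S(z) = -(35 + z - 5*15 - z*(-6 + 15)) = -(35 + z - 75 - 1*z*9) = -(35 + z - 75 - 9*z) = -(-40 - 8*z) = 40 + 8*z)
-45986 + S((6 + G(3))**2) = -45986 + (40 + 8*(6 - 1)**2) = -45986 + (40 + 8*5**2) = -45986 + (40 + 8*25) = -45986 + (40 + 200) = -45986 + 240 = -45746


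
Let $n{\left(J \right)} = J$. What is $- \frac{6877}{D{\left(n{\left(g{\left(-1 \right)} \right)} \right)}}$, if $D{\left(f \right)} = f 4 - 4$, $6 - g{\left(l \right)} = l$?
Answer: $- \frac{6877}{24} \approx -286.54$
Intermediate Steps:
$g{\left(l \right)} = 6 - l$
$D{\left(f \right)} = -4 + 4 f$ ($D{\left(f \right)} = 4 f - 4 = -4 + 4 f$)
$- \frac{6877}{D{\left(n{\left(g{\left(-1 \right)} \right)} \right)}} = - \frac{6877}{-4 + 4 \left(6 - -1\right)} = - \frac{6877}{-4 + 4 \left(6 + 1\right)} = - \frac{6877}{-4 + 4 \cdot 7} = - \frac{6877}{-4 + 28} = - \frac{6877}{24}$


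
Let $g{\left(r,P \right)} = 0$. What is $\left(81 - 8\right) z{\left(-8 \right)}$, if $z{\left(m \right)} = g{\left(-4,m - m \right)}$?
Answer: $0$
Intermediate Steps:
$z{\left(m \right)} = 0$
$\left(81 - 8\right) z{\left(-8 \right)} = \left(81 - 8\right) 0 = 73 \cdot 0 = 0$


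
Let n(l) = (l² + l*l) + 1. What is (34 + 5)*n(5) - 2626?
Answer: -637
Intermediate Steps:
n(l) = 1 + 2*l² (n(l) = (l² + l²) + 1 = 2*l² + 1 = 1 + 2*l²)
(34 + 5)*n(5) - 2626 = (34 + 5)*(1 + 2*5²) - 2626 = 39*(1 + 2*25) - 2626 = 39*(1 + 50) - 2626 = 39*51 - 2626 = 1989 - 2626 = -637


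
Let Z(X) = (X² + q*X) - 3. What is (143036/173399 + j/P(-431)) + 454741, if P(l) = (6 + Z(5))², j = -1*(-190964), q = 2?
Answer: 28473769989554/62597039 ≈ 4.5487e+5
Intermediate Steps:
j = 190964
Z(X) = -3 + X² + 2*X (Z(X) = (X² + 2*X) - 3 = -3 + X² + 2*X)
P(l) = 1444 (P(l) = (6 + (-3 + 5² + 2*5))² = (6 + (-3 + 25 + 10))² = (6 + 32)² = 38² = 1444)
(143036/173399 + j/P(-431)) + 454741 = (143036/173399 + 190964/1444) + 454741 = (143036*(1/173399) + 190964*(1/1444)) + 454741 = (143036/173399 + 47741/361) + 454741 = 8329877655/62597039 + 454741 = 28473769989554/62597039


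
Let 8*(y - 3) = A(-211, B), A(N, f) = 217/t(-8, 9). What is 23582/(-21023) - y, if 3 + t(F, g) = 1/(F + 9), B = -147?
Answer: 3175575/336368 ≈ 9.4408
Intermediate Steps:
t(F, g) = -3 + 1/(9 + F) (t(F, g) = -3 + 1/(F + 9) = -3 + 1/(9 + F))
A(N, f) = -217/2 (A(N, f) = 217/(((-26 - 3*(-8))/(9 - 8))) = 217/(((-26 + 24)/1)) = 217/((1*(-2))) = 217/(-2) = 217*(-½) = -217/2)
y = -169/16 (y = 3 + (⅛)*(-217/2) = 3 - 217/16 = -169/16 ≈ -10.563)
23582/(-21023) - y = 23582/(-21023) - 1*(-169/16) = 23582*(-1/21023) + 169/16 = -23582/21023 + 169/16 = 3175575/336368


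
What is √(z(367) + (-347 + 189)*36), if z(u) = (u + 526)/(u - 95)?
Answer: I*√26286131/68 ≈ 75.397*I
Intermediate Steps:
z(u) = (526 + u)/(-95 + u)
√(z(367) + (-347 + 189)*36) = √((526 + 367)/(-95 + 367) + (-347 + 189)*36) = √(893/272 - 158*36) = √((1/272)*893 - 5688) = √(893/272 - 5688) = √(-1546243/272) = I*√26286131/68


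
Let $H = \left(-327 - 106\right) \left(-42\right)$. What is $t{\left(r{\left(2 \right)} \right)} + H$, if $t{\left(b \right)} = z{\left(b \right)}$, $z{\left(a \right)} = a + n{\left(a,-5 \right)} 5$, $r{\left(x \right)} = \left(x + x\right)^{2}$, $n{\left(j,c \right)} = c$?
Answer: $18177$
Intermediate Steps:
$r{\left(x \right)} = 4 x^{2}$ ($r{\left(x \right)} = \left(2 x\right)^{2} = 4 x^{2}$)
$z{\left(a \right)} = -25 + a$ ($z{\left(a \right)} = a - 25 = -25 + a$)
$t{\left(b \right)} = -25 + b$
$H = 18186$ ($H = \left(-433\right) \left(-42\right) = 18186$)
$t{\left(r{\left(2 \right)} \right)} + H = \left(-25 + 4 \cdot 2^{2}\right) + 18186 = \left(-25 + 4 \cdot 4\right) + 18186 = \left(-25 + 16\right) + 18186 = -9 + 18186 = 18177$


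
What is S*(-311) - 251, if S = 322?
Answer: -100393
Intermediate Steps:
S*(-311) - 251 = 322*(-311) - 251 = -100142 - 251 = -100393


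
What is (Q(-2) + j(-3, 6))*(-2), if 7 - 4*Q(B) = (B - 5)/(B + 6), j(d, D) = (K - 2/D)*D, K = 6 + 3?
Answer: -867/8 ≈ -108.38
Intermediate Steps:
K = 9
j(d, D) = D*(9 - 2/D) (j(d, D) = (9 - 2/D)*D = D*(9 - 2/D))
Q(B) = 7/4 - (-5 + B)/(4*(6 + B)) (Q(B) = 7/4 - (B - 5)/(4*(B + 6)) = 7/4 - (-5 + B)/(4*(6 + B)))
(Q(-2) + j(-3, 6))*(-2) = ((47 + 6*(-2))/(4*(6 - 2)) + (-2 + 9*6))*(-2) = ((1/4)*(47 - 12)/4 + (-2 + 54))*(-2) = ((1/4)*(1/4)*35 + 52)*(-2) = (35/16 + 52)*(-2) = (867/16)*(-2) = -867/8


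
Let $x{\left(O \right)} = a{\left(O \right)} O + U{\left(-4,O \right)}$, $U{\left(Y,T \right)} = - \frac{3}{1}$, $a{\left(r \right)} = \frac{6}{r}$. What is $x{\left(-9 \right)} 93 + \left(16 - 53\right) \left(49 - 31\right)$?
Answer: $-387$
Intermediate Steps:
$U{\left(Y,T \right)} = -3$ ($U{\left(Y,T \right)} = \left(-3\right) 1 = -3$)
$x{\left(O \right)} = 3$ ($x{\left(O \right)} = \frac{6}{O} O - 3 = 6 - 3 = 3$)
$x{\left(-9 \right)} 93 + \left(16 - 53\right) \left(49 - 31\right) = 3 \cdot 93 + \left(16 - 53\right) \left(49 - 31\right) = 279 - 666 = -387$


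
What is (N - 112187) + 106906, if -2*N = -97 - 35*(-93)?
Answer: -6860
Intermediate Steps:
N = -1579 (N = -(-97 - 35*(-93))/2 = -(-97 + 3255)/2 = -½*3158 = -1579)
(N - 112187) + 106906 = (-1579 - 112187) + 106906 = -113766 + 106906 = -6860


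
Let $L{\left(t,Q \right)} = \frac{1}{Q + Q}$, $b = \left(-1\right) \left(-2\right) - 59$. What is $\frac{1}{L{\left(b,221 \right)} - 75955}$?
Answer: $- \frac{442}{33572109} \approx -1.3166 \cdot 10^{-5}$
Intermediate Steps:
$b = -57$ ($b = 2 - 59 = -57$)
$L{\left(t,Q \right)} = \frac{1}{2 Q}$
$\frac{1}{L{\left(b,221 \right)} - 75955} = \frac{1}{\frac{1}{2 \cdot 221} - 75955} = \frac{1}{\frac{1}{2} \cdot \frac{1}{221} - 75955} = \frac{1}{\frac{1}{442} - 75955} = \frac{1}{- \frac{33572109}{442}} = - \frac{442}{33572109}$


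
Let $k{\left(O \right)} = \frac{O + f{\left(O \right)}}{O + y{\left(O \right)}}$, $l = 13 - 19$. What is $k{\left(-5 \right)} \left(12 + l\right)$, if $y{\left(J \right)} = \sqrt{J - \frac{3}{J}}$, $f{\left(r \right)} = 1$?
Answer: $\frac{200}{49} + \frac{8 i \sqrt{110}}{49} \approx 4.0816 + 1.7123 i$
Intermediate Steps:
$l = -6$
$k{\left(O \right)} = \frac{1 + O}{O + \sqrt{O - \frac{3}{O}}}$ ($k{\left(O \right)} = \frac{O + 1}{O + \sqrt{O - \frac{3}{O}}} = \frac{1 + O}{O + \sqrt{O - \frac{3}{O}}}$)
$k{\left(-5 \right)} \left(12 + l\right) = \frac{1 - 5}{-5 + \sqrt{-5 - \frac{3}{-5}}} \left(12 - 6\right) = \frac{1}{-5 + \sqrt{-5 - - \frac{3}{5}}} \left(-4\right) 6 = \frac{1}{-5 + \sqrt{-5 + \frac{3}{5}}} \left(-4\right) 6 = \frac{1}{-5 + \sqrt{- \frac{22}{5}}} \left(-4\right) 6 = \frac{1}{-5 + \frac{i \sqrt{110}}{5}} \left(-4\right) 6 = - \frac{4}{-5 + \frac{i \sqrt{110}}{5}} \cdot 6 = - \frac{24}{-5 + \frac{i \sqrt{110}}{5}}$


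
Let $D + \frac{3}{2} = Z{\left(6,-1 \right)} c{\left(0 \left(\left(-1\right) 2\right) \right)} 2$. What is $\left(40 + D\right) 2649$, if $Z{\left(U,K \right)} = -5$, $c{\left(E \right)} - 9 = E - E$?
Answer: $- \frac{272847}{2} \approx -1.3642 \cdot 10^{5}$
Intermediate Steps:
$c{\left(E \right)} = 9$ ($c{\left(E \right)} = 9 + \left(E - E\right) = 9 + 0 = 9$)
$D = - \frac{183}{2}$ ($D = - \frac{3}{2} + \left(-5\right) 9 \cdot 2 = - \frac{3}{2} - 90 = - \frac{183}{2} \approx -91.5$)
$\left(40 + D\right) 2649 = \left(40 - \frac{183}{2}\right) 2649 = \left(- \frac{103}{2}\right) 2649 = - \frac{272847}{2}$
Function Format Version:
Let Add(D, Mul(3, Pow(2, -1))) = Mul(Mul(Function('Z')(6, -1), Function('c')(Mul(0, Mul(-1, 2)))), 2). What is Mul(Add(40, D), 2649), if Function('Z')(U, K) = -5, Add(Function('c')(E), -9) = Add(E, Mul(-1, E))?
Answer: Rational(-272847, 2) ≈ -1.3642e+5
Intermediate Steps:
Function('c')(E) = 9 (Function('c')(E) = Add(9, Add(E, Mul(-1, E))) = Add(9, 0) = 9)
D = Rational(-183, 2) (D = Add(Rational(-3, 2), Mul(Mul(-5, 9), 2)) = Add(Rational(-3, 2), Mul(-45, 2)) = Add(Rational(-3, 2), -90) = Rational(-183, 2) ≈ -91.500)
Mul(Add(40, D), 2649) = Mul(Add(40, Rational(-183, 2)), 2649) = Mul(Rational(-103, 2), 2649) = Rational(-272847, 2)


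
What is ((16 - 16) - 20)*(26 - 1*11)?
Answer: -300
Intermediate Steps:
((16 - 16) - 20)*(26 - 1*11) = (0 - 20)*(26 - 11) = -20*15 = -300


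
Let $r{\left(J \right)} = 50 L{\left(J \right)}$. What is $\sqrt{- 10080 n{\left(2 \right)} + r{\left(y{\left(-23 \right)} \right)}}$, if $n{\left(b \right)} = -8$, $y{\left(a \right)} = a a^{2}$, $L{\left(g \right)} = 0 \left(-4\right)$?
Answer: $48 \sqrt{35} \approx 283.97$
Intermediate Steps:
$L{\left(g \right)} = 0$
$y{\left(a \right)} = a^{3}$
$r{\left(J \right)} = 0$ ($r{\left(J \right)} = 50 \cdot 0 = 0$)
$\sqrt{- 10080 n{\left(2 \right)} + r{\left(y{\left(-23 \right)} \right)}} = \sqrt{\left(-10080\right) \left(-8\right) + 0} = \sqrt{80640 + 0} = \sqrt{80640} = 48 \sqrt{35}$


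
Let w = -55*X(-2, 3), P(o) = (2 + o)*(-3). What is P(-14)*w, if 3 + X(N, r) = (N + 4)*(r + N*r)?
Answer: 17820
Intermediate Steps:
P(o) = -6 - 3*o
X(N, r) = -3 + (4 + N)*(r + N*r) (X(N, r) = -3 + (N + 4)*(r + N*r) = -3 + (4 + N)*(r + N*r))
w = 495 (w = -55*(-3 + 4*3 + 3*(-2)² + 5*(-2)*3) = -55*(-3 + 12 + 3*4 - 30) = -55*(-3 + 12 + 12 - 30) = -55*(-9) = 495)
P(-14)*w = (-6 - 3*(-14))*495 = (-6 + 42)*495 = 36*495 = 17820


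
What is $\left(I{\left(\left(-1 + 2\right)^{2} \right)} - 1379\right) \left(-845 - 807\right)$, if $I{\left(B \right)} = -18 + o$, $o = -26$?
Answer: $2350796$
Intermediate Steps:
$I{\left(B \right)} = -44$ ($I{\left(B \right)} = -18 - 26 = -44$)
$\left(I{\left(\left(-1 + 2\right)^{2} \right)} - 1379\right) \left(-845 - 807\right) = \left(-44 - 1379\right) \left(-845 - 807\right) = \left(-1423\right) \left(-1652\right) = 2350796$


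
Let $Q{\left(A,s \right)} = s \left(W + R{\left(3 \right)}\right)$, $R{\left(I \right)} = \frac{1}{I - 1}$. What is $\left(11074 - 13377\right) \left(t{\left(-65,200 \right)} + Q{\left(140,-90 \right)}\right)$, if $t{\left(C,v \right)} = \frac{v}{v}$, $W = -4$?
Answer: $-727748$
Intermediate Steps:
$R{\left(I \right)} = \frac{1}{-1 + I}$
$t{\left(C,v \right)} = 1$
$Q{\left(A,s \right)} = - \frac{7 s}{2}$ ($Q{\left(A,s \right)} = s \left(-4 + \frac{1}{-1 + 3}\right) = s \left(-4 + \frac{1}{2}\right) = s \left(- \frac{7}{2}\right) = - \frac{7 s}{2}$)
$\left(11074 - 13377\right) \left(t{\left(-65,200 \right)} + Q{\left(140,-90 \right)}\right) = \left(11074 - 13377\right) \left(1 - -315\right) = - 2303 \left(1 + 315\right) = \left(-2303\right) 316 = -727748$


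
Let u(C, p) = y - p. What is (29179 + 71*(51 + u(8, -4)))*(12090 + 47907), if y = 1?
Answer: 1989200535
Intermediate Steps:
u(C, p) = 1 - p
(29179 + 71*(51 + u(8, -4)))*(12090 + 47907) = (29179 + 71*(51 + (1 - 1*(-4))))*(12090 + 47907) = (29179 + 71*(51 + (1 + 4)))*59997 = (29179 + 71*(51 + 5))*59997 = (29179 + 71*56)*59997 = (29179 + 3976)*59997 = 33155*59997 = 1989200535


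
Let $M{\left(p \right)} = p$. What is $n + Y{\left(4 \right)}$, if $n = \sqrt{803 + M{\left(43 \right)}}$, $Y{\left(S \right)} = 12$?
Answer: $12 + 3 \sqrt{94} \approx 41.086$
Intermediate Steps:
$n = 3 \sqrt{94}$ ($n = \sqrt{803 + 43} = \sqrt{846} = 3 \sqrt{94} \approx 29.086$)
$n + Y{\left(4 \right)} = 3 \sqrt{94} + 12 = 12 + 3 \sqrt{94}$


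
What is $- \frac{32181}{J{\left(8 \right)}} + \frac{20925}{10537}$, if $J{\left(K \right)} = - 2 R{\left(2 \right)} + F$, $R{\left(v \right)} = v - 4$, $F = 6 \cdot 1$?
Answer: $- \frac{338881947}{105370} \approx -3216.1$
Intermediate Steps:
$F = 6$
$R{\left(v \right)} = -4 + v$
$J{\left(K \right)} = 10$ ($J{\left(K \right)} = - 2 \left(-4 + 2\right) + 6 = \left(-2\right) \left(-2\right) + 6 = 4 + 6 = 10$)
$- \frac{32181}{J{\left(8 \right)}} + \frac{20925}{10537} = - \frac{32181}{10} + \frac{20925}{10537} = - \frac{338881947}{105370}$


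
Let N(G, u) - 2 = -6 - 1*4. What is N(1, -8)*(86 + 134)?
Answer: -1760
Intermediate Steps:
N(G, u) = -8 (N(G, u) = 2 + (-6 - 1*4) = 2 + (-6 - 4) = 2 - 10 = -8)
N(1, -8)*(86 + 134) = -8*(86 + 134) = -8*220 = -1760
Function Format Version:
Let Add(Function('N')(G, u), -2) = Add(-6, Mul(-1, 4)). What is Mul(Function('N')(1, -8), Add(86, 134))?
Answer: -1760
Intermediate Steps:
Function('N')(G, u) = -8 (Function('N')(G, u) = Add(2, Add(-6, Mul(-1, 4))) = Add(2, Add(-6, -4)) = Add(2, -10) = -8)
Mul(Function('N')(1, -8), Add(86, 134)) = Mul(-8, Add(86, 134)) = Mul(-8, 220) = -1760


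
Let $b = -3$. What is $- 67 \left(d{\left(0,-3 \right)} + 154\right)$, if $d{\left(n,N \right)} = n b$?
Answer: $-10318$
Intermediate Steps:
$d{\left(n,N \right)} = - 3 n$ ($d{\left(n,N \right)} = n \left(-3\right) = - 3 n$)
$- 67 \left(d{\left(0,-3 \right)} + 154\right) = - 67 \left(\left(-3\right) 0 + 154\right) = - 67 \left(0 + 154\right) = \left(-67\right) 154 = -10318$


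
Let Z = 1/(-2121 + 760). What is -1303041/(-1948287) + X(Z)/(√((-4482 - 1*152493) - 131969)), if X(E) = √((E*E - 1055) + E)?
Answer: 434347/649429 + 3*√3921210896765/98313196 ≈ 0.72924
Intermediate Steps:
Z = -1/1361 (Z = 1/(-1361) = -1/1361 ≈ -0.00073475)
X(E) = √(-1055 + E + E²) (X(E) = √((E² - 1055) + E) = √((-1055 + E²) + E) = √(-1055 + E + E²))
-1303041/(-1948287) + X(Z)/(√((-4482 - 1*152493) - 131969)) = -1303041/(-1948287) + √(-1055 - 1/1361 + (-1/1361)²)/(√((-4482 - 1*152493) - 131969)) = -1303041*(-1/1948287) + √(-1055 - 1/1361 + 1/1852321)/(√((-4482 - 152493) - 131969)) = 434347/649429 + √(-1954200015/1852321)/(√(-156975 - 131969)) = 434347/649429 + (3*I*√217133335/1361)/(√(-288944)) = 434347/649429 + (3*I*√217133335/1361)/((4*I*√18059)) = 434347/649429 + (3*I*√217133335/1361)*(-I*√18059/72236) = 434347/649429 + 3*√3921210896765/98313196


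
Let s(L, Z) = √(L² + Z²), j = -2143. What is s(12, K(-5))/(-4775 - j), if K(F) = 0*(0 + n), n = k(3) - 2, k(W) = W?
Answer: -3/658 ≈ -0.0045593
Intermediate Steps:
n = 1 (n = 3 - 2 = 1)
K(F) = 0 (K(F) = 0*(0 + 1) = 0*1 = 0)
s(12, K(-5))/(-4775 - j) = √(12² + 0²)/(-4775 - 1*(-2143)) = √(144 + 0)/(-4775 + 2143) = √144/(-2632) = 12*(-1/2632) = -3/658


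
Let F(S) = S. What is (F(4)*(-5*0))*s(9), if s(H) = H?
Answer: 0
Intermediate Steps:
(F(4)*(-5*0))*s(9) = (4*(-5*0))*9 = (4*0)*9 = 0*9 = 0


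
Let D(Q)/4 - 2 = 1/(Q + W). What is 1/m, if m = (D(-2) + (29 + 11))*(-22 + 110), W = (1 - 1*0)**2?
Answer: 1/3872 ≈ 0.00025826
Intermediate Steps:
W = 1 (W = (1 + 0)**2 = 1**2 = 1)
D(Q) = 8 + 4/(1 + Q) (D(Q) = 8 + 4/(Q + 1) = 8 + 4/(1 + Q))
m = 3872 (m = (4*(3 + 2*(-2))/(1 - 2) + (29 + 11))*(-22 + 110) = (4*(3 - 4)/(-1) + 40)*88 = (4*(-1)*(-1) + 40)*88 = (4 + 40)*88 = 44*88 = 3872)
1/m = 1/3872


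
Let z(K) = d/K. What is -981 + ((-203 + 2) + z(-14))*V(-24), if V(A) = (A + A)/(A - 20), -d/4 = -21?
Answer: -13275/11 ≈ -1206.8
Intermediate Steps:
d = 84 (d = -4*(-21) = 84)
V(A) = 2*A/(-20 + A) (V(A) = (2*A)/(-20 + A) = 2*A/(-20 + A))
z(K) = 84/K
-981 + ((-203 + 2) + z(-14))*V(-24) = -981 + ((-203 + 2) + 84/(-14))*(2*(-24)/(-20 - 24)) = -981 + (-201 + 84*(-1/14))*(2*(-24)/(-44)) = -981 + (-201 - 6)*(2*(-24)*(-1/44)) = -981 - 207*12/11 = -981 - 2484/11 = -13275/11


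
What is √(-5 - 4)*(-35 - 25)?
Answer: -180*I ≈ -180.0*I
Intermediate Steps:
√(-5 - 4)*(-35 - 25) = √(-9)*(-60) = (3*I)*(-60) = -180*I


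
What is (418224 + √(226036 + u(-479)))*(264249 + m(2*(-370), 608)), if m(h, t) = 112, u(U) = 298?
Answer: 110562114864 + 264361*√226334 ≈ 1.1069e+11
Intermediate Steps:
(418224 + √(226036 + u(-479)))*(264249 + m(2*(-370), 608)) = (418224 + √(226036 + 298))*(264249 + 112) = (418224 + √226334)*264361 = 110562114864 + 264361*√226334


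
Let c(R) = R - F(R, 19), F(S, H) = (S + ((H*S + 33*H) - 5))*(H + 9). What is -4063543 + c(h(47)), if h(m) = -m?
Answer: -4054686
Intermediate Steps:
F(S, H) = (9 + H)*(-5 + S + 33*H + H*S) (F(S, H) = (S + ((33*H + H*S) - 5))*(9 + H) = (S + (-5 + 33*H + H*S))*(9 + H) = (-5 + S + 33*H + H*S)*(9 + H) = (9 + H)*(-5 + S + 33*H + H*S))
c(R) = -17416 - 559*R (c(R) = R - (-45 + 9*R + 33*19² + 292*19 + R*19² + 10*19*R) = R - (-45 + 9*R + 33*361 + 5548 + R*361 + 190*R) = R - (-45 + 9*R + 11913 + 5548 + 361*R + 190*R) = R - (17416 + 560*R) = R + (-17416 - 560*R) = -17416 - 559*R)
-4063543 + c(h(47)) = -4063543 + (-17416 - (-559)*47) = -4063543 + (-17416 - 559*(-47)) = -4063543 + (-17416 + 26273) = -4063543 + 8857 = -4054686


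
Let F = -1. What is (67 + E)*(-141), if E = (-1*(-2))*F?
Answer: -9165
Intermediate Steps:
E = -2 (E = -1*(-2)*(-1) = 2*(-1) = -2)
(67 + E)*(-141) = (67 - 2)*(-141) = 65*(-141) = -9165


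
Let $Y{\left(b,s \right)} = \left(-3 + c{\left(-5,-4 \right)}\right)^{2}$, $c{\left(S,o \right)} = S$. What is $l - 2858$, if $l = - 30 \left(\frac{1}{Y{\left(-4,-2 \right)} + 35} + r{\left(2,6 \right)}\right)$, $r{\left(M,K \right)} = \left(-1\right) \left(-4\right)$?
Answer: $- \frac{98284}{33} \approx -2978.3$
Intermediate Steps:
$Y{\left(b,s \right)} = 64$ ($Y{\left(b,s \right)} = \left(-3 - 5\right)^{2} = \left(-8\right)^{2} = 64$)
$r{\left(M,K \right)} = 4$
$l = - \frac{3970}{33}$ ($l = - 30 \left(\frac{1}{64 + 35} + 4\right) = - 30 \left(\frac{1}{99} + 4\right) = \left(-30\right) \frac{397}{99} = - \frac{3970}{33} \approx -120.3$)
$l - 2858 = - \frac{3970}{33} - 2858 = - \frac{98284}{33}$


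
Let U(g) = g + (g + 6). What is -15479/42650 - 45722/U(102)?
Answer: -195329389/895650 ≈ -218.09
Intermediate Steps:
U(g) = 6 + 2*g (U(g) = g + (6 + g) = 6 + 2*g)
-15479/42650 - 45722/U(102) = -15479/42650 - 45722/(6 + 2*102) = -15479*1/42650 - 45722/(6 + 204) = -15479/42650 - 45722/210 = -15479/42650 - 45722*1/210 = -15479/42650 - 22861/105 = -195329389/895650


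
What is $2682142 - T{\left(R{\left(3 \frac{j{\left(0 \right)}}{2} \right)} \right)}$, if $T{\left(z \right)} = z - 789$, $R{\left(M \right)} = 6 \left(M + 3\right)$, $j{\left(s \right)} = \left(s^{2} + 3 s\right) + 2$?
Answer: $2682895$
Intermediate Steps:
$j{\left(s \right)} = 2 + s^{2} + 3 s$
$R{\left(M \right)} = 18 + 6 M$ ($R{\left(M \right)} = 6 \left(3 + M\right) = 18 + 6 M$)
$T{\left(z \right)} = -789 + z$
$2682142 - T{\left(R{\left(3 \frac{j{\left(0 \right)}}{2} \right)} \right)} = 2682142 - \left(-789 + \left(18 + 6 \cdot 3 \frac{2 + 0^{2} + 3 \cdot 0}{2}\right)\right) = 2682142 - \left(-789 + \left(18 + 6 \cdot 3 \left(2 + 0 + 0\right) \frac{1}{2}\right)\right) = 2682142 - \left(-789 + \left(18 + 6 \cdot 3 \cdot 2 \cdot \frac{1}{2}\right)\right) = 2682142 - \left(-789 + \left(18 + 6 \cdot 3 \cdot 1\right)\right) = 2682142 - \left(-789 + \left(18 + 6 \cdot 3\right)\right) = 2682142 - \left(-789 + \left(18 + 18\right)\right) = 2682142 - \left(-789 + 36\right) = 2682142 - -753 = 2682142 + 753 = 2682895$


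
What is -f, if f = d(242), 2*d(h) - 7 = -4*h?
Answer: 961/2 ≈ 480.50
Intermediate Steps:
d(h) = 7/2 - 2*h (d(h) = 7/2 + (-4*h)/2 = 7/2 - 2*h)
f = -961/2 (f = 7/2 - 2*242 = 7/2 - 484 = -961/2 ≈ -480.50)
-f = -1*(-961/2) = 961/2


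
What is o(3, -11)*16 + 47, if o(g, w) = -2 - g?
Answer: -33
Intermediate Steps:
o(3, -11)*16 + 47 = (-2 - 1*3)*16 + 47 = (-2 - 3)*16 + 47 = -5*16 + 47 = -80 + 47 = -33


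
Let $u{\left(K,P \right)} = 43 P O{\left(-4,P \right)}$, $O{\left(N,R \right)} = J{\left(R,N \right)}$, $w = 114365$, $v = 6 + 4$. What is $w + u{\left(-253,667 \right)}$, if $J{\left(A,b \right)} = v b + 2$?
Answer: $-975513$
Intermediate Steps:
$v = 10$
$J{\left(A,b \right)} = 2 + 10 b$ ($J{\left(A,b \right)} = 10 b + 2 = 2 + 10 b$)
$O{\left(N,R \right)} = 2 + 10 N$
$u{\left(K,P \right)} = - 1634 P$ ($u{\left(K,P \right)} = 43 P \left(2 + 10 \left(-4\right)\right) = 43 P \left(2 - 40\right) = 43 P \left(-38\right) = - 1634 P$)
$w + u{\left(-253,667 \right)} = 114365 - 1089878 = -975513$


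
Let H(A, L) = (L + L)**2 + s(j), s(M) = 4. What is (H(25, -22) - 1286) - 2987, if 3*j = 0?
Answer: -2333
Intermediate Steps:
j = 0 (j = (1/3)*0 = 0)
H(A, L) = 4 + 4*L**2 (H(A, L) = (L + L)**2 + 4 = (2*L)**2 + 4 = 4*L**2 + 4 = 4 + 4*L**2)
(H(25, -22) - 1286) - 2987 = ((4 + 4*(-22)**2) - 1286) - 2987 = ((4 + 4*484) - 1286) - 2987 = ((4 + 1936) - 1286) - 2987 = (1940 - 1286) - 2987 = 654 - 2987 = -2333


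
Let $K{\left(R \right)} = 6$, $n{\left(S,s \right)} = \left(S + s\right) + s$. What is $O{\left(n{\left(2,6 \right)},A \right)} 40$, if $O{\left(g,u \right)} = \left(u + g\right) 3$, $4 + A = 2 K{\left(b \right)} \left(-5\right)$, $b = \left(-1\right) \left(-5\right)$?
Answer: $-6000$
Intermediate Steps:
$b = 5$
$n{\left(S,s \right)} = S + 2 s$
$A = -64$ ($A = -4 + 2 \cdot 6 \left(-5\right) = -4 + 12 \left(-5\right) = -4 - 60 = -64$)
$O{\left(g,u \right)} = 3 g + 3 u$ ($O{\left(g,u \right)} = \left(g + u\right) 3 = 3 g + 3 u$)
$O{\left(n{\left(2,6 \right)},A \right)} 40 = \left(3 \left(2 + 2 \cdot 6\right) + 3 \left(-64\right)\right) 40 = \left(3 \left(2 + 12\right) - 192\right) 40 = \left(3 \cdot 14 - 192\right) 40 = \left(42 - 192\right) 40 = \left(-150\right) 40 = -6000$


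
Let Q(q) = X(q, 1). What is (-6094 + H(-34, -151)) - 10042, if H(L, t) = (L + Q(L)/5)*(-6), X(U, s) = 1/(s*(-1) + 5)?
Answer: -159323/10 ≈ -15932.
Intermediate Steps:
X(U, s) = 1/(5 - s) (X(U, s) = 1/(-s + 5) = 1/(5 - s))
Q(q) = 1/4 (Q(q) = -1/(-5 + 1) = -1/(-4) = -1*(-1/4) = 1/4)
H(L, t) = -3/10 - 6*L (H(L, t) = (L + (1/4)/5)*(-6) = (L + (1/4)*(1/5))*(-6) = (L + 1/20)*(-6) = (1/20 + L)*(-6) = -3/10 - 6*L)
(-6094 + H(-34, -151)) - 10042 = (-6094 + (-3/10 - 6*(-34))) - 10042 = (-6094 + (-3/10 + 204)) - 10042 = (-6094 + 2037/10) - 10042 = -58903/10 - 10042 = -159323/10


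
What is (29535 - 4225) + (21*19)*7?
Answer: 28103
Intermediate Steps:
(29535 - 4225) + (21*19)*7 = 25310 + 399*7 = 25310 + 2793 = 28103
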